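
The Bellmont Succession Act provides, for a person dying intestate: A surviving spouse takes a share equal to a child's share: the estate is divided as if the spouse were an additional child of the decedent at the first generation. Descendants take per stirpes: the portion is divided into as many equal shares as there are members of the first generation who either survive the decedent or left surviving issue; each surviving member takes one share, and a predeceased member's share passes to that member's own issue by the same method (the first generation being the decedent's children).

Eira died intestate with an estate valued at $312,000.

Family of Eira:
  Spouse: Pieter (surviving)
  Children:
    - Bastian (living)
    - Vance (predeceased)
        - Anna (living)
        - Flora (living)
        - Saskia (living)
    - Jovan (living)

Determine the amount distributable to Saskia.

Saskia receives $26,000.

The spouse counts as an additional share at the children's level, so there are 4 primary shares of $78,000. Pieter takes one such share ($78,000).
The children's combined portion ($234,000) is divided into 3 shares of $78,000: Bastian and Jovan each take $78,000; Vance's $78,000 share passes to Vance's issue.
Vance's share ($78,000) is divided into 3 shares of $26,000: Anna, Flora, and Saskia each take $26,000.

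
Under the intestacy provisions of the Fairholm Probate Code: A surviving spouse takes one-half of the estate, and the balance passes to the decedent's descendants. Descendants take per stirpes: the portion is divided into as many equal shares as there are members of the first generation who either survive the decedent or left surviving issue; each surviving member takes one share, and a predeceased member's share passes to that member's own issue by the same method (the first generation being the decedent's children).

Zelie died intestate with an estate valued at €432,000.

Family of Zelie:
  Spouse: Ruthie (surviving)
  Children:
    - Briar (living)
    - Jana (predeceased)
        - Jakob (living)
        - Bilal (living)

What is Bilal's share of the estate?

Bilal receives €54,000.

Ruthie takes one-half of €432,000 = €216,000. The remaining €216,000 passes to the descendants.
The descendants' portion (€216,000) is divided into 2 shares of €108,000: Briar takes €108,000; Jana's €108,000 share passes to Jana's issue.
Jana's share (€108,000) is divided into 2 shares of €54,000: Jakob and Bilal each take €54,000.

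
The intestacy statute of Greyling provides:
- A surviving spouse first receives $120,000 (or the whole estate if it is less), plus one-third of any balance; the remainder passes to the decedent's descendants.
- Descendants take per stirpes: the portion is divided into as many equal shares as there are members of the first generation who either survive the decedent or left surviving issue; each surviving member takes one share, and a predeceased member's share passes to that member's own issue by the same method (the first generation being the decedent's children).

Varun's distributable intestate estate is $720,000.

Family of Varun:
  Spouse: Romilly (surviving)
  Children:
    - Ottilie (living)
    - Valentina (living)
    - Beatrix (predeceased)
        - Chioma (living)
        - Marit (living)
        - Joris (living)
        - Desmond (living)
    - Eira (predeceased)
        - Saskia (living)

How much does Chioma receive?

Chioma receives $25,000.

Romilly first takes $120,000, leaving a balance of $600,000. Romilly then takes one-third of the balance ($200,000), for a total of $320,000. The remaining $400,000 passes to the descendants.
The descendants' portion ($400,000) is divided into 4 shares of $100,000: Ottilie and Valentina each take $100,000; Beatrix's $100,000 share passes to Beatrix's issue; Eira's $100,000 share passes to Eira's issue.
Beatrix's share ($100,000) is divided into 4 shares of $25,000: Chioma, Marit, Joris, and Desmond each take $25,000.
Eira's share ($100,000) passes entirely to Saskia.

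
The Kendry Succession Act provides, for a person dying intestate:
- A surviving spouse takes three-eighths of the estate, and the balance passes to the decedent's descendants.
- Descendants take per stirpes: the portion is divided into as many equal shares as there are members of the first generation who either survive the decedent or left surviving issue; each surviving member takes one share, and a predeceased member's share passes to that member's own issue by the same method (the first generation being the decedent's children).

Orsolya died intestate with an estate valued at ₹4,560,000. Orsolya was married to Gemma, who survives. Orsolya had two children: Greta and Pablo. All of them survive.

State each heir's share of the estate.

Gemma takes three-eighths of ₹4,560,000 = ₹1,710,000. The remaining ₹2,850,000 passes to the descendants.
The descendants' portion (₹2,850,000) is divided into 2 shares of ₹1,425,000: Greta and Pablo each take ₹1,425,000.

Gemma: ₹1,710,000; Greta: ₹1,425,000; Pablo: ₹1,425,000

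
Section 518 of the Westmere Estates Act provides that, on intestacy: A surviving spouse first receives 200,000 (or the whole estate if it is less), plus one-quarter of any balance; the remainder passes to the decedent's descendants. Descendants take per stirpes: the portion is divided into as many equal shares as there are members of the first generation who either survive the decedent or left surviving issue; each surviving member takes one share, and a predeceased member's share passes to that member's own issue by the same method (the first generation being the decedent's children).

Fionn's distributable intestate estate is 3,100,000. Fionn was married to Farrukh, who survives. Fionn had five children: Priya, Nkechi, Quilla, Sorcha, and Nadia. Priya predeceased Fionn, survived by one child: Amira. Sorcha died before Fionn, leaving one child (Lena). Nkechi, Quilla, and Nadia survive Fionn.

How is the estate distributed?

Farrukh first takes 200,000, leaving a balance of 2,900,000. Farrukh then takes one-quarter of the balance (725,000), for a total of 925,000. The remaining 2,175,000 passes to the descendants.
The descendants' portion (2,175,000) is divided into 5 shares of 435,000: Nkechi, Quilla, and Nadia each take 435,000; Priya's 435,000 share passes to Priya's issue; Sorcha's 435,000 share passes to Sorcha's issue.
Priya's share (435,000) passes entirely to Amira.
Sorcha's share (435,000) passes entirely to Lena.

Farrukh: 925,000; Amira: 435,000; Nkechi: 435,000; Quilla: 435,000; Lena: 435,000; Nadia: 435,000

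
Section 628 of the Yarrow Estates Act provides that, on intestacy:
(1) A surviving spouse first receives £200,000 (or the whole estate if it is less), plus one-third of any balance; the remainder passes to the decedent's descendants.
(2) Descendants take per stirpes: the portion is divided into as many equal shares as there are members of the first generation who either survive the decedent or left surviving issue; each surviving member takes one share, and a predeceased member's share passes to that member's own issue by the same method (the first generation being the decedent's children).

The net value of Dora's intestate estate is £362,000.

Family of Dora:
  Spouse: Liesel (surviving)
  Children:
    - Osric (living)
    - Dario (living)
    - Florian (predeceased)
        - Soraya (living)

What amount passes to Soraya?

Soraya receives £36,000.

Liesel first takes £200,000, leaving a balance of £162,000. Liesel then takes one-third of the balance (£54,000), for a total of £254,000. The remaining £108,000 passes to the descendants.
The descendants' portion (£108,000) is divided into 3 shares of £36,000: Osric and Dario each take £36,000; Florian's £36,000 share passes to Florian's issue.
Florian's share (£36,000) passes entirely to Soraya.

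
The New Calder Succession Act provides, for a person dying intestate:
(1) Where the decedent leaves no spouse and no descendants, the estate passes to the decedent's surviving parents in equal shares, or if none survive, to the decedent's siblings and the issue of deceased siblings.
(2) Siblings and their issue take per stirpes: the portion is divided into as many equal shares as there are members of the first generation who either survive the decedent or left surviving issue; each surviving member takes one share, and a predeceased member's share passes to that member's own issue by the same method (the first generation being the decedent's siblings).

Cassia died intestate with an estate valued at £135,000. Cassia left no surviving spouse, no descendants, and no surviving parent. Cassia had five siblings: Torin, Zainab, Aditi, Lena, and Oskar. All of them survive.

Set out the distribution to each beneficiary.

Torin: £27,000; Zainab: £27,000; Aditi: £27,000; Lena: £27,000; Oskar: £27,000

The entire £135,000 passes to the siblings and their issue.
That amount (£135,000) is divided into 5 shares of £27,000: Torin, Zainab, Aditi, Lena, and Oskar each take £27,000.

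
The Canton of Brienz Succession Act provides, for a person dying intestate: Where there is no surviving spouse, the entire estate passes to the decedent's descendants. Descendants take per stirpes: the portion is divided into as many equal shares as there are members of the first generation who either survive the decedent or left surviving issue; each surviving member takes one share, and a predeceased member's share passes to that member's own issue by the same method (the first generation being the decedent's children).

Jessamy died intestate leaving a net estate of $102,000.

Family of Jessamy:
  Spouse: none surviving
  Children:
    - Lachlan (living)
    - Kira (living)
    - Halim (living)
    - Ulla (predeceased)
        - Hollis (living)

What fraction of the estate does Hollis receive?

Hollis receives 1/4 of the estate.

The entire $102,000 passes to the descendants.
That amount ($102,000) is divided into 4 shares of $25,500: Lachlan, Kira, and Halim each take $25,500; Ulla's $25,500 share passes to Ulla's issue.
Ulla's share ($25,500) passes entirely to Hollis.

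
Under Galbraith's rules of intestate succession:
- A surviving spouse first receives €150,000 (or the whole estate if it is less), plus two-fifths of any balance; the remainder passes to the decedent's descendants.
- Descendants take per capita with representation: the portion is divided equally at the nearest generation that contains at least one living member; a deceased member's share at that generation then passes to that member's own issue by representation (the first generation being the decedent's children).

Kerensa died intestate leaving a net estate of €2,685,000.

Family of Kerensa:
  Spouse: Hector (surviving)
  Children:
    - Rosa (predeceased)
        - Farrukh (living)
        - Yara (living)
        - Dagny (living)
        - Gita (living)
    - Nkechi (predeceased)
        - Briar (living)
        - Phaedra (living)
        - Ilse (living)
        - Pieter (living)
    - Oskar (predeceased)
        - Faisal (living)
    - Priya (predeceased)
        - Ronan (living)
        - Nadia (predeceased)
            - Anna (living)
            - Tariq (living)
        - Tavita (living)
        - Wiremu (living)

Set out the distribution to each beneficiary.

Hector: €1,164,000; Farrukh: €117,000; Yara: €117,000; Dagny: €117,000; Gita: €117,000; Briar: €117,000; Phaedra: €117,000; Ilse: €117,000; Pieter: €117,000; Faisal: €117,000; Ronan: €117,000; Anna: €58,500; Tariq: €58,500; Tavita: €117,000; Wiremu: €117,000

Hector first takes €150,000, leaving a balance of €2,535,000. Hector then takes two-fifths of the balance (€1,014,000), for a total of €1,164,000. The remaining €1,521,000 passes to the descendants.
No child survives, so the initial division is made at the grandchildren's generation.
The descendants' portion (€1,521,000) is divided into 13 shares of €117,000: Farrukh, Yara, Dagny, Gita, Briar, Phaedra, Ilse, Pieter, Faisal, Ronan, Tavita, and Wiremu each take €117,000; Nadia's €117,000 share passes to Nadia's issue.
Nadia's share (€117,000) is divided into 2 shares of €58,500: Anna and Tariq each take €58,500.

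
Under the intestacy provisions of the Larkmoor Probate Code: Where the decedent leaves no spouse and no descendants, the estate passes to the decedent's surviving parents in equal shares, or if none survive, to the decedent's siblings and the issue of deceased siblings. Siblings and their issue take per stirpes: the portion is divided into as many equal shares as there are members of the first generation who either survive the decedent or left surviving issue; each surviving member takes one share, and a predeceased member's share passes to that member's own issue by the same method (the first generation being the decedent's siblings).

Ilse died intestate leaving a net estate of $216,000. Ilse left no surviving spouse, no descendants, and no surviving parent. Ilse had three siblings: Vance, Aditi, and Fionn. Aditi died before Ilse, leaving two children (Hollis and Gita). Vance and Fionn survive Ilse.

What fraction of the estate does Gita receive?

The entire $216,000 passes to the siblings and their issue.
That amount ($216,000) is divided into 3 shares of $72,000: Vance and Fionn each take $72,000; Aditi's $72,000 share passes to Aditi's issue.
Aditi's share ($72,000) is divided into 2 shares of $36,000: Hollis and Gita each take $36,000.

Gita receives 1/6 of the estate.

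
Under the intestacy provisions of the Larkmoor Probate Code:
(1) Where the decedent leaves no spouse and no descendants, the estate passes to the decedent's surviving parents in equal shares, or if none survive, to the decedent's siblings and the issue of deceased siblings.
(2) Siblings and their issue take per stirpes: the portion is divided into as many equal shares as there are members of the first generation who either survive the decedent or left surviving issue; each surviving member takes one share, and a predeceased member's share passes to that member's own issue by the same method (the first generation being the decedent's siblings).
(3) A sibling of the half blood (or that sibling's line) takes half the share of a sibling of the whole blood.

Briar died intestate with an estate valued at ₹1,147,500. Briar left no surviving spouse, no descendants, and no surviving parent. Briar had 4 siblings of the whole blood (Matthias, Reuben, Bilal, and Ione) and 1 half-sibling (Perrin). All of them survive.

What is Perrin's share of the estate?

Perrin receives ₹127,500.

The entire ₹1,147,500 passes to the siblings and their issue.
Counting each half-blood sibling's line as half a unit, there are 9/2 units in ₹1,147,500, so one unit is ₹255,000. Whole-blood lines (Matthias, Reuben, Bilal, and Ione) take ₹255,000 each; half-blood lines (Perrin) take ₹127,500 each.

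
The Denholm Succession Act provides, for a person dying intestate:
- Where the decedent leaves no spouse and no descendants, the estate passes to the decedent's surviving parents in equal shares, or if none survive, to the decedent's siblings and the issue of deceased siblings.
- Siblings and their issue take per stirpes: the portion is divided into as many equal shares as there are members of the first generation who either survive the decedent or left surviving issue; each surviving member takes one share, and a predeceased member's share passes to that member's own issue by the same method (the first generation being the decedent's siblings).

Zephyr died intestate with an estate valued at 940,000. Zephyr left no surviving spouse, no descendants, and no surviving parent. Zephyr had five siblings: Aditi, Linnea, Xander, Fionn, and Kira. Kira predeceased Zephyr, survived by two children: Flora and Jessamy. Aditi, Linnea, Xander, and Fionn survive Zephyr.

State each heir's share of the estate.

Aditi: 188,000; Linnea: 188,000; Xander: 188,000; Fionn: 188,000; Flora: 94,000; Jessamy: 94,000

The entire 940,000 passes to the siblings and their issue.
That amount (940,000) is divided into 5 shares of 188,000: Aditi, Linnea, Xander, and Fionn each take 188,000; Kira's 188,000 share passes to Kira's issue.
Kira's share (188,000) is divided into 2 shares of 94,000: Flora and Jessamy each take 94,000.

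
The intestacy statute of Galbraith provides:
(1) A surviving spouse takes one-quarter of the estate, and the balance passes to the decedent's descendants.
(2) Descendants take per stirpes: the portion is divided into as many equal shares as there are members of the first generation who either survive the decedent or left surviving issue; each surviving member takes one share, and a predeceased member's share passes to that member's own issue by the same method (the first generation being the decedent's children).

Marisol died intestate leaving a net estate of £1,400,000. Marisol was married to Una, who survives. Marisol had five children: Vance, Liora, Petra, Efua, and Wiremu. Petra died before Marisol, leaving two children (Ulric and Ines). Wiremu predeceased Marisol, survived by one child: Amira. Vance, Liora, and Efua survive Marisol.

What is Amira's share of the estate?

Amira receives £210,000.

Una takes one-quarter of £1,400,000 = £350,000. The remaining £1,050,000 passes to the descendants.
The descendants' portion (£1,050,000) is divided into 5 shares of £210,000: Vance, Liora, and Efua each take £210,000; Petra's £210,000 share passes to Petra's issue; Wiremu's £210,000 share passes to Wiremu's issue.
Petra's share (£210,000) is divided into 2 shares of £105,000: Ulric and Ines each take £105,000.
Wiremu's share (£210,000) passes entirely to Amira.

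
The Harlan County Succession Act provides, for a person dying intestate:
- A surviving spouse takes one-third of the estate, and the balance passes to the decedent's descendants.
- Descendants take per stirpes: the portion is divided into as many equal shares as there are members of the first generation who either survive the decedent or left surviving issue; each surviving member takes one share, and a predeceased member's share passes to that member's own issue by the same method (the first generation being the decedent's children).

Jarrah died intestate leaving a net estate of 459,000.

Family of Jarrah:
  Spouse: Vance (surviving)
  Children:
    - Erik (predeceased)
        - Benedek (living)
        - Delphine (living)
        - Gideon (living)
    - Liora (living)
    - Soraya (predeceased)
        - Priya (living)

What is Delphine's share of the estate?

Vance takes one-third of 459,000 = 153,000. The remaining 306,000 passes to the descendants.
The descendants' portion (306,000) is divided into 3 shares of 102,000: Liora takes 102,000; Erik's 102,000 share passes to Erik's issue; Soraya's 102,000 share passes to Soraya's issue.
Erik's share (102,000) is divided into 3 shares of 34,000: Benedek, Delphine, and Gideon each take 34,000.
Soraya's share (102,000) passes entirely to Priya.

Delphine receives 34,000.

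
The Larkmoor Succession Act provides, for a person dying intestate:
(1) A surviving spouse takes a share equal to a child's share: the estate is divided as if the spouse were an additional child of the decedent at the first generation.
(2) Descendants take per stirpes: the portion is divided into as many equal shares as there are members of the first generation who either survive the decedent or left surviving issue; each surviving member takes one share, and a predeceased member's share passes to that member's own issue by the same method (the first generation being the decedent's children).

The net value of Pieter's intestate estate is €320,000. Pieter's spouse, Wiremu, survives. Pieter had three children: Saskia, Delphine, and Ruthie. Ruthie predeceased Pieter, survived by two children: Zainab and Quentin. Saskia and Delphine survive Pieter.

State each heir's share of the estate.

Wiremu: €80,000; Saskia: €80,000; Delphine: €80,000; Zainab: €40,000; Quentin: €40,000

The spouse counts as an additional share at the children's level, so there are 4 primary shares of €80,000. Wiremu takes one such share (€80,000).
The children's combined portion (€240,000) is divided into 3 shares of €80,000: Saskia and Delphine each take €80,000; Ruthie's €80,000 share passes to Ruthie's issue.
Ruthie's share (€80,000) is divided into 2 shares of €40,000: Zainab and Quentin each take €40,000.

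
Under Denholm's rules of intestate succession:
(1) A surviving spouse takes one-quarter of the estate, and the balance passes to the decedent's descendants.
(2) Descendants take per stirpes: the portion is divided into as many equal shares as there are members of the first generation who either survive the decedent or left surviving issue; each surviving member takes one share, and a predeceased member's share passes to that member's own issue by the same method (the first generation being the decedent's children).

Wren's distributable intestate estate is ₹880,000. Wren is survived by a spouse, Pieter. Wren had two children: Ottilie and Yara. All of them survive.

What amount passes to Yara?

Yara receives ₹330,000.

Pieter takes one-quarter of ₹880,000 = ₹220,000. The remaining ₹660,000 passes to the descendants.
The descendants' portion (₹660,000) is divided into 2 shares of ₹330,000: Ottilie and Yara each take ₹330,000.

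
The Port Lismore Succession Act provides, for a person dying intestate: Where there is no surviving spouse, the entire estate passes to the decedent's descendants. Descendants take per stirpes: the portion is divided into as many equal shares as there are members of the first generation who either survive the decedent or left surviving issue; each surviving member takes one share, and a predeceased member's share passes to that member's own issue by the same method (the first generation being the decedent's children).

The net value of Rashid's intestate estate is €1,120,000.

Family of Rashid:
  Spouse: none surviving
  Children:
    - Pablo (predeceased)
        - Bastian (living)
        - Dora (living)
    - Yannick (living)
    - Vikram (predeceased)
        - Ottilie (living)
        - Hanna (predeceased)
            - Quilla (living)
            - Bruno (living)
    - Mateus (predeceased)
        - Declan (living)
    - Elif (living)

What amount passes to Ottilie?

The entire €1,120,000 passes to the descendants.
That amount (€1,120,000) is divided into 5 shares of €224,000: Yannick and Elif each take €224,000; Pablo's €224,000 share passes to Pablo's issue; Vikram's €224,000 share passes to Vikram's issue; Mateus's €224,000 share passes to Mateus's issue.
Pablo's share (€224,000) is divided into 2 shares of €112,000: Bastian and Dora each take €112,000.
Vikram's share (€224,000) is divided into 2 shares of €112,000: Ottilie takes €112,000; Hanna's €112,000 share passes to Hanna's issue.
Hanna's share (€112,000) is divided into 2 shares of €56,000: Quilla and Bruno each take €56,000.
Mateus's share (€224,000) passes entirely to Declan.

Ottilie receives €112,000.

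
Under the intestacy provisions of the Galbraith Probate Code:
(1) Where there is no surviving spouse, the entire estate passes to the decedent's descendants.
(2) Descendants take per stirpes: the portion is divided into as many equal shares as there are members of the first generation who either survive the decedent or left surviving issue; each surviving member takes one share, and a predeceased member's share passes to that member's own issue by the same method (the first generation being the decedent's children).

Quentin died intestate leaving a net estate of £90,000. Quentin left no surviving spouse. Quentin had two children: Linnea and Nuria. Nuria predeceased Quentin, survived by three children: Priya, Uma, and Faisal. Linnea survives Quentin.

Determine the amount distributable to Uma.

The entire £90,000 passes to the descendants.
That amount (£90,000) is divided into 2 shares of £45,000: Linnea takes £45,000; Nuria's £45,000 share passes to Nuria's issue.
Nuria's share (£45,000) is divided into 3 shares of £15,000: Priya, Uma, and Faisal each take £15,000.

Uma receives £15,000.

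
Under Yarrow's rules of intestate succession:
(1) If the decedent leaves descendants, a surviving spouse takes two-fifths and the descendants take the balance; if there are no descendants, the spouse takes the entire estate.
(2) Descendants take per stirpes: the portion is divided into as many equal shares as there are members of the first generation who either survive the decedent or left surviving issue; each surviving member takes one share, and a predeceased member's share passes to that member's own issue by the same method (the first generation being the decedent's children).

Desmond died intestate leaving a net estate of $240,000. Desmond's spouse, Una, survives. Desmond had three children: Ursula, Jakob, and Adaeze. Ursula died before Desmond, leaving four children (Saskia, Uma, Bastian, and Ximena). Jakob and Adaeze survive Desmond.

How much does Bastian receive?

Una takes two-fifths of $240,000 = $96,000. The remaining $144,000 passes to the descendants.
The descendants' portion ($144,000) is divided into 3 shares of $48,000: Jakob and Adaeze each take $48,000; Ursula's $48,000 share passes to Ursula's issue.
Ursula's share ($48,000) is divided into 4 shares of $12,000: Saskia, Uma, Bastian, and Ximena each take $12,000.

Bastian receives $12,000.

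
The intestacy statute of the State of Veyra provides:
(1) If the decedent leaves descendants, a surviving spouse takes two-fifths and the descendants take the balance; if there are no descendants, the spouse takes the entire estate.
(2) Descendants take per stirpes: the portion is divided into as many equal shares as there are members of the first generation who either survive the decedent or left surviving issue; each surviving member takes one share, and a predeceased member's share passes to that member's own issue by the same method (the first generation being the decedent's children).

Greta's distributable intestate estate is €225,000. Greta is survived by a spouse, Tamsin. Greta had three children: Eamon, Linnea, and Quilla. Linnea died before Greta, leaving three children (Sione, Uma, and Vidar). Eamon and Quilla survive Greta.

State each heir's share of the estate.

Tamsin takes two-fifths of €225,000 = €90,000. The remaining €135,000 passes to the descendants.
The descendants' portion (€135,000) is divided into 3 shares of €45,000: Eamon and Quilla each take €45,000; Linnea's €45,000 share passes to Linnea's issue.
Linnea's share (€45,000) is divided into 3 shares of €15,000: Sione, Uma, and Vidar each take €15,000.

Tamsin: €90,000; Eamon: €45,000; Sione: €15,000; Uma: €15,000; Vidar: €15,000; Quilla: €45,000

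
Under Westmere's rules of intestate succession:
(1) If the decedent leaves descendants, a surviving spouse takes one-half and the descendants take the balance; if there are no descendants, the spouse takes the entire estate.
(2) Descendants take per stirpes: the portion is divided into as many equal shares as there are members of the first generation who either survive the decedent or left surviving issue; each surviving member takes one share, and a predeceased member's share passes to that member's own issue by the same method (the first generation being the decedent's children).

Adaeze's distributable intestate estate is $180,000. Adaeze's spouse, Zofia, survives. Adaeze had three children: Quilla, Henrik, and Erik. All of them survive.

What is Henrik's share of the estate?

Zofia takes one-half of $180,000 = $90,000. The remaining $90,000 passes to the descendants.
The descendants' portion ($90,000) is divided into 3 shares of $30,000: Quilla, Henrik, and Erik each take $30,000.

Henrik receives $30,000.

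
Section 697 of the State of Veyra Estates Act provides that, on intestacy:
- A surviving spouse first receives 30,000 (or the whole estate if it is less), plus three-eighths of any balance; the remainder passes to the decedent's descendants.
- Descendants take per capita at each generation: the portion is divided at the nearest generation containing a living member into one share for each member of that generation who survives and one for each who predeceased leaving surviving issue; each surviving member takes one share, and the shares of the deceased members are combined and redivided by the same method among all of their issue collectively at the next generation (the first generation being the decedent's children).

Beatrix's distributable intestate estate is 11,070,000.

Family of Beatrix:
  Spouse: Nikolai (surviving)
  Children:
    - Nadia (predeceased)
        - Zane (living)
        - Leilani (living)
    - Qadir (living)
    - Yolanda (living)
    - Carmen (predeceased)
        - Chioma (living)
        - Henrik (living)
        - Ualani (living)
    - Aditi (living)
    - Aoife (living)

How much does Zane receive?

Zane receives 460,000.

Nikolai first takes 30,000, leaving a balance of 11,040,000. Nikolai then takes three-eighths of the balance (4,140,000), for a total of 4,170,000. The remaining 6,900,000 passes to the descendants.
The descendants' portion (6,900,000) is divided at the children's generation into 6 shares of 1,150,000. Qadir, Yolanda, Aditi, and Aoife each take 1,150,000. The 2 shares of the deceased (Nadia and Carmen) are combined into a pool of 2,300,000.
That pool (2,300,000) is divided at the grandchildren's generation equally among Zane, Leilani, Chioma, Henrik, and Ualani: 460,000 each.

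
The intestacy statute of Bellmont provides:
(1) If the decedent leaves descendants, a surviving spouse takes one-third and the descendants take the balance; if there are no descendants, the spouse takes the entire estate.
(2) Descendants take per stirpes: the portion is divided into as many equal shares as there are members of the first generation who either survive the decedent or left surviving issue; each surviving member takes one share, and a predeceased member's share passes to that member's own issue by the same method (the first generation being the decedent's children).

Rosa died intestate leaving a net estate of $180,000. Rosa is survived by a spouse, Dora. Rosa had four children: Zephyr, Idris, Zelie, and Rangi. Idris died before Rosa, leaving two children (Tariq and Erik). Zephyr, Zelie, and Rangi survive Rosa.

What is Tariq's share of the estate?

Dora takes one-third of $180,000 = $60,000. The remaining $120,000 passes to the descendants.
The descendants' portion ($120,000) is divided into 4 shares of $30,000: Zephyr, Zelie, and Rangi each take $30,000; Idris's $30,000 share passes to Idris's issue.
Idris's share ($30,000) is divided into 2 shares of $15,000: Tariq and Erik each take $15,000.

Tariq receives $15,000.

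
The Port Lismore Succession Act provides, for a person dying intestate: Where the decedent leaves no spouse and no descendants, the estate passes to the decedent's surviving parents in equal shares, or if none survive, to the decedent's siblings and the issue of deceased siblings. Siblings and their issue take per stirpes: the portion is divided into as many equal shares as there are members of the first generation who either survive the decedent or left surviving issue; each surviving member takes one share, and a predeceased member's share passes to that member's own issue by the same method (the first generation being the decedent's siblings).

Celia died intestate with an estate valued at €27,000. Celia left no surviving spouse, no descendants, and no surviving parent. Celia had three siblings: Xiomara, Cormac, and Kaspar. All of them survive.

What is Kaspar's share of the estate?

Kaspar receives €9,000.

The entire €27,000 passes to the siblings and their issue.
That amount (€27,000) is divided into 3 shares of €9,000: Xiomara, Cormac, and Kaspar each take €9,000.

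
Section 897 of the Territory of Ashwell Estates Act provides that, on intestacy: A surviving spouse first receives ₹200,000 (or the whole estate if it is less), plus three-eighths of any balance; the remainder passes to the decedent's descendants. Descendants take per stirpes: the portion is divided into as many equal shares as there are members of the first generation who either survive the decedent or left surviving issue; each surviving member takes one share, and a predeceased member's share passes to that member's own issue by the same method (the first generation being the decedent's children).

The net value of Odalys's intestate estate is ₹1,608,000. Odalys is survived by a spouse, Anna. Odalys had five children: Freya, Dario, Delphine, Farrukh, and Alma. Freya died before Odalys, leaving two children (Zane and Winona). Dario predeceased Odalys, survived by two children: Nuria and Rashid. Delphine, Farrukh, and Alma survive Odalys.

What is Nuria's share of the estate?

Nuria receives ₹88,000.

Anna first takes ₹200,000, leaving a balance of ₹1,408,000. Anna then takes three-eighths of the balance (₹528,000), for a total of ₹728,000. The remaining ₹880,000 passes to the descendants.
The descendants' portion (₹880,000) is divided into 5 shares of ₹176,000: Delphine, Farrukh, and Alma each take ₹176,000; Freya's ₹176,000 share passes to Freya's issue; Dario's ₹176,000 share passes to Dario's issue.
Freya's share (₹176,000) is divided into 2 shares of ₹88,000: Zane and Winona each take ₹88,000.
Dario's share (₹176,000) is divided into 2 shares of ₹88,000: Nuria and Rashid each take ₹88,000.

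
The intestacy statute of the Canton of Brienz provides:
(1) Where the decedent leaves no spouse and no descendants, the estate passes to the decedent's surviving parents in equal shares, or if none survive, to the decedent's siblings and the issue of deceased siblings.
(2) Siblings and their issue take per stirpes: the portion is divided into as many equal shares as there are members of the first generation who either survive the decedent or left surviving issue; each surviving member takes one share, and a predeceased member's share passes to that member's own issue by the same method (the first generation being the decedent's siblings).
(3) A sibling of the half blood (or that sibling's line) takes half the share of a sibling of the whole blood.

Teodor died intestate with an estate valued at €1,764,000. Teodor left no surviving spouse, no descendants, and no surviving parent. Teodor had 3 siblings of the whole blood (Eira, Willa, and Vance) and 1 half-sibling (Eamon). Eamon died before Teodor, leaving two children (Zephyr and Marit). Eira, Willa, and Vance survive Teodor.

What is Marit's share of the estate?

The entire €1,764,000 passes to the siblings and their issue.
Counting each half-blood sibling's line as half a unit, there are 7/2 units in €1,764,000, so one unit is €504,000. Whole-blood lines (Eira, Willa, and Vance) take €504,000 each; half-blood lines (Eamon) take €252,000 each.
Eamon's share (€252,000) is divided into 2 shares of €126,000: Zephyr and Marit each take €126,000.

Marit receives €126,000.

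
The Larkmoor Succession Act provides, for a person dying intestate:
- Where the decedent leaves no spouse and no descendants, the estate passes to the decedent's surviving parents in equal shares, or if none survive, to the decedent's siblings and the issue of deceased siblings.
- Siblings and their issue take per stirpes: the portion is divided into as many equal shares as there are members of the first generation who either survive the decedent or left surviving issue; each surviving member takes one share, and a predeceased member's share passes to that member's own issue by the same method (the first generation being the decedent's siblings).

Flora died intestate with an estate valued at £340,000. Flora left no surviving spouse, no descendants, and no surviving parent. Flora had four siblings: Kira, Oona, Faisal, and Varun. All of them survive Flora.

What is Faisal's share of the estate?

The entire £340,000 passes to the siblings and their issue.
That amount (£340,000) is divided into 4 shares of £85,000: Kira, Oona, Faisal, and Varun each take £85,000.

Faisal receives £85,000.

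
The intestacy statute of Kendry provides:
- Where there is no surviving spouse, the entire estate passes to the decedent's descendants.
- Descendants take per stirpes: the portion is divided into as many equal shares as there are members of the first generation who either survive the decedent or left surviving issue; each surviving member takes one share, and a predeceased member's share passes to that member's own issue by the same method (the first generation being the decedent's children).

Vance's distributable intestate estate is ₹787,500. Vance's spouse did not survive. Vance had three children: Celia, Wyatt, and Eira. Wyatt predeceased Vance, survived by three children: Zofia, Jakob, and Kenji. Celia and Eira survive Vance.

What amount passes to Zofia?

The entire ₹787,500 passes to the descendants.
That amount (₹787,500) is divided into 3 shares of ₹262,500: Celia and Eira each take ₹262,500; Wyatt's ₹262,500 share passes to Wyatt's issue.
Wyatt's share (₹262,500) is divided into 3 shares of ₹87,500: Zofia, Jakob, and Kenji each take ₹87,500.

Zofia receives ₹87,500.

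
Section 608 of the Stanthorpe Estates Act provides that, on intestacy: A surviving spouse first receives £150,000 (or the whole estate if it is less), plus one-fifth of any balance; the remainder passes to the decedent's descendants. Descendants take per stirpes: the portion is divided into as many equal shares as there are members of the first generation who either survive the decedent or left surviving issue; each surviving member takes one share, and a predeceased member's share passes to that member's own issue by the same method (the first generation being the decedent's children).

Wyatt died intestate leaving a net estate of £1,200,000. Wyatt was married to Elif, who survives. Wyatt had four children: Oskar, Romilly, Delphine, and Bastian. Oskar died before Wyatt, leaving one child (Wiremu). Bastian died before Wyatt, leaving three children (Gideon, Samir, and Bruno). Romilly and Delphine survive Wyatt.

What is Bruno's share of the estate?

Elif first takes £150,000, leaving a balance of £1,050,000. Elif then takes one-fifth of the balance (£210,000), for a total of £360,000. The remaining £840,000 passes to the descendants.
The descendants' portion (£840,000) is divided into 4 shares of £210,000: Romilly and Delphine each take £210,000; Oskar's £210,000 share passes to Oskar's issue; Bastian's £210,000 share passes to Bastian's issue.
Oskar's share (£210,000) passes entirely to Wiremu.
Bastian's share (£210,000) is divided into 3 shares of £70,000: Gideon, Samir, and Bruno each take £70,000.

Bruno receives £70,000.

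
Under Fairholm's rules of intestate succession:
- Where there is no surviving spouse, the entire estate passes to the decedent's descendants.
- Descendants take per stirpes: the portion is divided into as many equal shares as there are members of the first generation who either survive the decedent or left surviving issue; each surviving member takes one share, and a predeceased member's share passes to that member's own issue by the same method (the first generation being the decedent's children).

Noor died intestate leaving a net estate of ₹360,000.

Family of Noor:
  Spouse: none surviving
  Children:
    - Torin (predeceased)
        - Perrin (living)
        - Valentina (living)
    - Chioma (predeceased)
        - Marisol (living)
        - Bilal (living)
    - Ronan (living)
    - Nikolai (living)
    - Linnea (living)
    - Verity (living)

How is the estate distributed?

Perrin: ₹30,000; Valentina: ₹30,000; Marisol: ₹30,000; Bilal: ₹30,000; Ronan: ₹60,000; Nikolai: ₹60,000; Linnea: ₹60,000; Verity: ₹60,000

The entire ₹360,000 passes to the descendants.
That amount (₹360,000) is divided into 6 shares of ₹60,000: Ronan, Nikolai, Linnea, and Verity each take ₹60,000; Torin's ₹60,000 share passes to Torin's issue; Chioma's ₹60,000 share passes to Chioma's issue.
Torin's share (₹60,000) is divided into 2 shares of ₹30,000: Perrin and Valentina each take ₹30,000.
Chioma's share (₹60,000) is divided into 2 shares of ₹30,000: Marisol and Bilal each take ₹30,000.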